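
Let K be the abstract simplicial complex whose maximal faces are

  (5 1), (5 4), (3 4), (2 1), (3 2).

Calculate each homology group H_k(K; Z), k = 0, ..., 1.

K has 5 vertices, 5 edges.
rank ∂_0 = 0, rank ∂_1 = 4 ⇒ b_0 = 5 − 0 − 4 = 1; all invariant factors of ∂_1 are 1 so no torsion. So H_0 ≅ Z.
rank ∂_1 = 4, rank ∂_2 = 0 ⇒ b_1 = 5 − 4 − 0 = 1. So H_1 ≅ Z.

H_0 ≅ Z,  H_1 ≅ Z.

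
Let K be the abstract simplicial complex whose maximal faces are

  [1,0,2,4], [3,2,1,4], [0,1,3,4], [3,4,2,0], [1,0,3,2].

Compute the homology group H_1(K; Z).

H_1 ≅ 0.

Fix the vertex order 0 < 1 < 2 < 3 < 4 and write every simplex with vertices in increasing order. Then dim K = 3 and the simplices of K are:

  0-simplices (5): [0], [1], [2], [3], [4]
  1-simplices (10): [0,1], [0,2], [0,3], [0,4], [1,2], [1,3], [1,4], [2,3], [2,4], [3,4]
  2-simplices (10): [0,1,2], [0,1,3], [0,1,4], [0,2,3], [0,2,4], [0,3,4], [1,2,3], [1,2,4], [1,3,4], [2,3,4]
  3-simplices (5): [0,1,2,3], [0,1,2,4], [0,1,3,4], [0,2,3,4], [1,2,3,4]

giving chain groups C_0 ≅ Z^5, C_1 ≅ Z^10, C_2 ≅ Z^10, C_3 ≅ Z^5.

The boundary map ∂_1: C_1 → C_0 is given by ∂[p,q] = [q] − [p]. For instance
  ∂[0,3] = [3] − [0].
The 5×10 boundary matrix has rank 4 and Smith normal form diag(1,1,1,1).

∂_2: C_2 → C_1 maps a triangle to the signed sum of its edges. For instance
  ∂[0,1,3] = [1,3] − [0,3] + [0,1],
  ∂[0,1,2] = [1,2] − [0,2] + [0,1].
The resulting 10×10 matrix has rank 6, and its Smith normal form has invariant factors (1,1,1,1,1,1).

The boundary map ∂_3: C_3 → C_2 sends each 3-simplex σ to the alternating sum Σ_i (−1)^i (σ with its i-th vertex removed). For instance
  ∂[0,1,3,4] = [1,3,4] − [0,3,4] + [0,1,4] − [0,1,3],
  ∂[1,2,3,4] = [2,3,4] − [1,3,4] + [1,2,4] − [1,2,3].
The resulting 10×5 matrix has rank 4, and its Smith normal form has invariant factors (1,1,1,1).

Reading off H_k = ker ∂_k / im ∂_{k+1}:

  H_1: rank ker ∂_1 − rank ∂_2 = (10 − 4) − 6 = 0, and the invariant factors of ∂_2 are all 1, so H_1 ≅ 0.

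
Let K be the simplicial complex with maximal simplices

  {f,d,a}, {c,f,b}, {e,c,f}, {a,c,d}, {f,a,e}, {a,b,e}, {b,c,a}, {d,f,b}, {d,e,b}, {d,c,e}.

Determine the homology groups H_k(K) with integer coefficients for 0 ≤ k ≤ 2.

Order the vertices as a < b < c < d < e < f. Listing each simplex with vertices in this order, K has dimension 2 with simplices:

  0-simplices (6): a, b, c, d, e, f
  1-simplices (15): ab, ac, ad, ae, af, bc, bd, be, bf, cd, ce, cf, de, df, ef
  2-simplices (10): abc, abe, acd, adf, aef, bcf, bde, bdf, cde, cef

Hence C_0 ≅ Z^6, C_1 ≅ Z^15, C_2 ≅ Z^10.

The boundary map ∂_1: C_1 → C_0 maps an edge to its endpoints' difference, ∂[p,q] = q − p. For instance
  ∂ad = d − a.
The resulting 6×15 matrix has rank 5, and its Smith normal form has invariant factors (1,1,1,1,1).

Boundary ∂_2: C_2 → C_1 sends each 2-simplex [p,q,r] to [q,r] − [p,r] + [p,q]. For instance
  ∂acd = cd − ad + ac,
  ∂abe = be − ae + ab.
This gives a 15×10 integer matrix of rank 10; reducing to Smith normal form yields diagonal entries (1,1,1,1,1,1,1,1,1,2).

From H_k ≅ ker(∂_k) / im(∂_{k+1}) we obtain:

  H_0: rank C_0 − rank ∂_1 = 6 − 5 = 1, and the invariant factors of ∂_1 are all 1, so H_0 ≅ Z.
  H_1: rank ker ∂_1 − rank ∂_2 = (15 − 5) − 10 = 0, and ∂_2 has invariant factor 2 > 1, so H_1 ≅ Z/2.
  H_2: rank ker ∂_2 − rank ∂_3 = (10 − 10) − 0 = 0, and there is no ∂_3, so H_2 ≅ 0.

As a check, the Euler characteristic is 6 − 15 + 10 = 1, which agrees with 1 − 0 + 0 = 1.
(K is a triangulation of the real projective plane RP^2.)

H_0 ≅ Z,  H_1 ≅ Z/2,  H_2 = 0.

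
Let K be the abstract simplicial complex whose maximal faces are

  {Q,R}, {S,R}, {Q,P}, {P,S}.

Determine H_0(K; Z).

H_0 ≅ Z.

Order the vertices as P < Q < R < S. Listing each simplex with vertices in this order, K has dimension 1 with simplices:

  0-simplices (4): P, Q, R, S
  1-simplices (4): PQ, PS, QR, RS

Hence C_0 ≅ Z^4, C_1 ≅ Z^4.

The boundary map ∂_1: C_1 → C_0 sends each edge [p,q] (with p < q) to q − p. For instance
  ∂QR = R − Q.
The resulting 4×4 matrix has rank 3, and its Smith normal form has invariant factors (1,1,1).

Computing H_k = (kernel of ∂_k) / (image of ∂_{k+1}):

  H_0: rank C_0 − rank ∂_1 = 4 − 3 = 1, and the invariant factors of ∂_1 are all 1, so H_0 = Z.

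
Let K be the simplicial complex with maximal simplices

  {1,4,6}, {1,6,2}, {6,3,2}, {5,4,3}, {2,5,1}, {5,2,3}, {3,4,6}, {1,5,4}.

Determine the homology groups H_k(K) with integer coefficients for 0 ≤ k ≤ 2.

Take the total order 1 < 2 < 3 < 4 < 5 < 6 on the vertex set. Then K (dimension 2) consists of the simplices:

  0-simplices (6): [1], [2], [3], [4], [5], [6]
  1-simplices (12): [1,2], [1,4], [1,5], [1,6], [2,3], [2,5], [2,6], [3,4], [3,5], [3,6], [4,5], [4,6]
  2-simplices (8): [1,2,5], [1,2,6], [1,4,5], [1,4,6], [2,3,5], [2,3,6], [3,4,5], [3,4,6]

Hence C_0 ≅ Z^6, C_1 ≅ Z^12, C_2 ≅ Z^8.

∂_1: C_1 → C_0 sends each edge [p,q] (with p < q) to q − p. For instance
  ∂[1,2] = [2] − [1].
The resulting 6×12 matrix has rank 5, and its Smith normal form has invariant factors (1,1,1,1,1).

The boundary map ∂_2: C_2 → C_1 acts by ∂[p,q,r] = [q,r] − [p,r] + [p,q]. For instance
  ∂[1,2,5] = [2,5] − [1,5] + [1,2],
  ∂[2,3,5] = [3,5] − [2,5] + [2,3].
The resulting 12×8 matrix has rank 7, and its Smith normal form has invariant factors (1,1,1,1,1,1,1).

From H_k ≅ ker(∂_k) / im(∂_{k+1}) we obtain:

  H_0: rank C_0 − rank ∂_1 = 6 − 5 = 1, and the invariant factors of ∂_1 are all 1, so H_0 = Z.
  H_1: rank ker ∂_1 − rank ∂_2 = (12 − 5) − 7 = 0, and the invariant factors of ∂_2 are all 1, so H_1 = 0.
  H_2: rank ker ∂_2 − rank ∂_3 = (8 − 7) − 0 = 1, and there is no ∂_3, so H_2 = Z.

As a check, the Euler characteristic is 6 − 12 + 8 = 2, which agrees with 1 − 0 + 1 = 2.
(K is a triangulation of the 2-sphere S^2.)

H_0 = Z,  H_1 = 0,  H_2 = Z.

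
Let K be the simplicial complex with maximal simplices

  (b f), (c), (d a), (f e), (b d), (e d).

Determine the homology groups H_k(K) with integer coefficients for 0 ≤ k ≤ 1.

H_0 = Z^2,  H_1 = Z.

K has 6 vertices, 5 edges.
rank ∂_0 = 0, rank ∂_1 = 4 ⇒ b_0 = 6 − 0 − 4 = 2; all invariant factors of ∂_1 are 1 so no torsion. So H_0 = Z^2.
rank ∂_1 = 4, rank ∂_2 = 0 ⇒ b_1 = 5 − 4 − 0 = 1. So H_1 = Z.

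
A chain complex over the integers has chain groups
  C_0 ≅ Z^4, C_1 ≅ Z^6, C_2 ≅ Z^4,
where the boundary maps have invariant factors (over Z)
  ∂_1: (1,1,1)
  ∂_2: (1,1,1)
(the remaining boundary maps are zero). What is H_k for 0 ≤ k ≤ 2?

H_0 = Z,  H_1 = 0,  H_2 = Z.

H_0: b_0 = 4 − 0 − 3 = 1; torsion from ∂_1 factors > 1: none. So H_0 = Z.
H_1: b_1 = 6 − 3 − 3 = 0; torsion from ∂_2 factors > 1: none. So H_1 = 0.
H_2: b_2 = 4 − 3 − 0 = 1; torsion from ∂_3 factors > 1: none. So H_2 = Z.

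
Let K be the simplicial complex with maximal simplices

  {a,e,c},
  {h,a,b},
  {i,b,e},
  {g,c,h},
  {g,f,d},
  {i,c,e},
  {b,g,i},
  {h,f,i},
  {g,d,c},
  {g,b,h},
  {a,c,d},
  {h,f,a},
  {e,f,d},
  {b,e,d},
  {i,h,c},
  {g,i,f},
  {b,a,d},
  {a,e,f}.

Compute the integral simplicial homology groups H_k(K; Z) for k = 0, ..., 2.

H_0 = Z,  H_1 = Z × Z/2,  H_2 = 0.

We work with the vertex ordering a < b < c < d < e < f < g < h < i. The simplices of K, each written with vertices in increasing order, are:

  0-simplices (9): a, b, c, d, e, f, g, h, i
  1-simplices (27): ab, ac, ad, ae, af, ah, bd, be, bg, bh, bi, cd, ce, cg, ch, ci, de, df, dg, ef, ei, fg, fh, fi, gh, gi, hi
  2-simplices (18): abd, abh, acd, ace, aef, afh, bde, bei, bgh, bgi, cdg, cei, cgh, chi, def, dfg, fgi, fhi

Hence C_0 ≅ Z^9, C_1 ≅ Z^27, C_2 ≅ Z^18.

Boundary ∂_1: C_1 → C_0 is given by ∂[p,q] = [q] − [p].
The resulting 9×27 matrix has rank 8, and its Smith normal form has invariant factors (1,1,1,1,1,1,1,1).

Boundary ∂_2: C_2 → C_1 sends each 2-simplex [p,q,r] to [q,r] − [p,r] + [p,q]. For instance
  ∂acd = cd − ad + ac,
  ∂chi = hi − ci + ch.
The 27×18 boundary matrix has rank 18 and Smith normal form diag(1,1,1,1,1,1,1,1,1,1,1,1,1,1,1,1,1,2).

Reading off H_k = ker ∂_k / im ∂_{k+1}:

  H_0: rank C_0 − rank ∂_1 = 9 − 8 = 1, and the invariant factors of ∂_1 are all 1, so H_0 = Z.
  H_1: rank ker ∂_1 − rank ∂_2 = (27 − 8) − 18 = 1, and ∂_2 has invariant factor 2 > 1, so H_1 = Z × Z/2.
  H_2: rank ker ∂_2 − rank ∂_3 = (18 − 18) − 0 = 0, and there is no ∂_3, so H_2 = 0.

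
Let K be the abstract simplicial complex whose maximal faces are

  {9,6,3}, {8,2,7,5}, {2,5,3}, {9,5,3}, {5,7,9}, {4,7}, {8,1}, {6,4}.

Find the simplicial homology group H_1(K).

Fix the vertex order 1 < 2 < 3 < 4 < 5 < 6 < 7 < 8 < 9 and write every simplex with vertices in increasing order. Then dim K = 3 and the simplices of K are:

  0-simplices (9): [1], [2], [3], [4], [5], [6], [7], [8], [9]
  1-simplices (16): [1,8], [2,3], [2,5], [2,7], [2,8], [3,5], [3,6], [3,9], [4,6], [4,7], [5,7], [5,8], [5,9], [6,9], [7,8], [7,9]
  2-simplices (8): [2,3,5], [2,5,7], [2,5,8], [2,7,8], [3,5,9], [3,6,9], [5,7,8], [5,7,9]
  3-simplices (1): [2,5,7,8]

Hence C_0 ≅ Z^9, C_1 ≅ Z^16, C_2 ≅ Z^8, C_3 ≅ Z^1.

The boundary map ∂_1: C_1 → C_0 maps an edge to its endpoints' difference, ∂[p,q] = q − p. For instance
  ∂[7,8] = [8] − [7].
As a 9×16 matrix over Z this has rank 8, with invariant factors (1,1,1,1,1,1,1,1).

Boundary ∂_2: C_2 → C_1 maps a triangle to the signed sum of its edges. For instance
  ∂[2,3,5] = [3,5] − [2,5] + [2,3],
  ∂[2,5,7] = [5,7] − [2,7] + [2,5].
As a 16×8 matrix over Z this has rank 7, with invariant factors (1,1,1,1,1,1,1).

∂_3: C_3 → C_2 sends each 3-simplex σ to the alternating sum Σ_i (−1)^i (σ with its i-th vertex removed). For instance
  ∂[2,5,7,8] = [5,7,8] − [2,7,8] + [2,5,8] − [2,5,7].
This gives a 8×1 integer matrix of rank 1; reducing to Smith normal form yields diagonal entries (1).

Reading off H_k = ker ∂_k / im ∂_{k+1}:

  H_1: rank ker ∂_1 − rank ∂_2 = (16 − 8) − 7 = 1, and the invariant factors of ∂_2 are all 1, so H_1 = Z.

H_1 = Z.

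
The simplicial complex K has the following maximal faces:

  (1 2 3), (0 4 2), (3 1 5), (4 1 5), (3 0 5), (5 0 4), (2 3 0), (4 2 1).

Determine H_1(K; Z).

H_1 ≅ 0.

K has 6 vertices, 12 edges, 8 triangles.
rank ∂_1 = 5, rank ∂_2 = 7 ⇒ b_1 = 12 − 5 − 7 = 0; all invariant factors of ∂_2 are 1 so no torsion. So H_1 ≅ 0.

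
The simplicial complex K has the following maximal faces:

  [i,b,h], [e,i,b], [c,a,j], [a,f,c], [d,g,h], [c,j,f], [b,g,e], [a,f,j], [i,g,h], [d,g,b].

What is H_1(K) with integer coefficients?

Take the total order a < b < c < d < e < f < g < h < i < j on the vertex set. Then K (dimension 2) consists of the simplices:

  0-simplices (10): a, b, c, d, e, f, g, h, i, j
  1-simplices (18): ac, af, aj, bd, be, bg, bh, bi, cf, cj, dg, dh, eg, ei, fj, gh, gi, hi
  2-simplices (10): acf, acj, afj, bdg, beg, bei, bhi, cfj, dgh, ghi

giving chain groups C_0 ≅ Z^10, C_1 ≅ Z^18, C_2 ≅ Z^10.

∂_1: C_1 → C_0 maps an edge to its endpoints' difference, ∂[p,q] = q − p. For instance
  ∂be = e − b.
The 10×18 boundary matrix has rank 8 and Smith normal form diag(1,1,1,1,1,1,1,1).

∂_2: C_2 → C_1 maps a triangle to the signed sum of its edges. For instance
  ∂cfj = fj − cj + cf,
  ∂afj = fj − aj + af.
The resulting 18×10 matrix has rank 9, and its Smith normal form has invariant factors (1,1,1,1,1,1,1,1,1).

Computing H_k = (kernel of ∂_k) / (image of ∂_{k+1}):

  H_1: rank ker ∂_1 − rank ∂_2 = (18 − 8) − 9 = 1, and the invariant factors of ∂_2 are all 1, so H_1 ≅ Z.

(K is a triangulation of the disjoint union of the 2-sphere S^2 and the cylinder S^1 x I.)

H_1 ≅ Z.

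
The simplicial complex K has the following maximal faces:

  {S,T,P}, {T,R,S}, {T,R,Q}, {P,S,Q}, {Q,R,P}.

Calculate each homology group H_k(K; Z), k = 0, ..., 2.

H_0 ≅ Z,  H_1 ≅ Z,  H_2 = 0.

Fix the vertex order P < Q < R < S < T and write every simplex with vertices in increasing order. Then dim K = 2 and the simplices of K are:

  0-simplices (5): P, Q, R, S, T
  1-simplices (10): PQ, PR, PS, PT, QR, QS, QT, RS, RT, ST
  2-simplices (5): PQR, PQS, PST, QRT, RST

Hence C_0 ≅ Z^5, C_1 ≅ Z^10, C_2 ≅ Z^5.

The boundary map ∂_1: C_1 → C_0 sends each edge [p,q] (with p < q) to q − p. For instance
  ∂ST = T − S.
The resulting 5×10 matrix has rank 4, and its Smith normal form has invariant factors (1,1,1,1).

∂_2: C_2 → C_1 sends each 2-simplex [p,q,r] to [q,r] − [p,r] + [p,q]. For instance
  ∂QRT = RT − QT + QR,
  ∂PQR = QR − PR + PQ.
The 10×5 boundary matrix has rank 5 and Smith normal form diag(1,1,1,1,1).

Now H_k = ker ∂_k / im ∂_{k+1}, so:

  H_0: rank C_0 − rank ∂_1 = 5 − 4 = 1, and the invariant factors of ∂_1 are all 1, so H_0 ≅ Z.
  H_1: rank ker ∂_1 − rank ∂_2 = (10 − 4) − 5 = 1, and the invariant factors of ∂_2 are all 1, so H_1 ≅ Z.
  H_2: rank ker ∂_2 − rank ∂_3 = (5 − 5) − 0 = 0, and there is no ∂_3, so H_2 ≅ 0.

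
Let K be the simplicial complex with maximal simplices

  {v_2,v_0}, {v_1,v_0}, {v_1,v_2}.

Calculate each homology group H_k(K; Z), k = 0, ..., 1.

Take the total order v_0 < v_1 < v_2 on the vertex set. Then K (dimension 1) consists of the simplices:

  0-simplices (3): [v_0], [v_1], [v_2]
  1-simplices (3): [v_0,v_1], [v_0,v_2], [v_1,v_2]

Hence C_0 ≅ Z^3, C_1 ≅ Z^3.

The boundary map ∂_1: C_1 → C_0 sends each edge [p,q] (with p < q) to q − p.
The 3×3 boundary matrix has rank 2 and Smith normal form diag(1,1).

Computing H_k = (kernel of ∂_k) / (image of ∂_{k+1}):

  H_0: rank C_0 − rank ∂_1 = 3 − 2 = 1, and the invariant factors of ∂_1 are all 1, so H_0 = Z.
  H_1: rank ker ∂_1 − rank ∂_2 = (3 − 2) − 0 = 1, and there is no ∂_2, so H_1 = Z.

As a check, the Euler characteristic is 3 − 3 = 0, which agrees with 1 − 1 = 0.

H_0 ≅ Z,  H_1 ≅ Z.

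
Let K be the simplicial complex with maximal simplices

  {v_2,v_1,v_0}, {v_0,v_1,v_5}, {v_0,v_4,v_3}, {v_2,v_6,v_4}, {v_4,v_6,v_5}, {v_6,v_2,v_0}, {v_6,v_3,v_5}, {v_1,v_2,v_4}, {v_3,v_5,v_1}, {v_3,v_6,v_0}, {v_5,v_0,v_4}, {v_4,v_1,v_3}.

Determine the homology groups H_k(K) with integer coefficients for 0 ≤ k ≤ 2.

H_0 = Z,  H_1 = Z/2,  H_2 = 0.

Order the vertices as v_0 < v_1 < v_2 < v_3 < v_4 < v_5 < v_6. Listing each simplex with vertices in this order, K has dimension 2 with simplices:

  0-simplices (7): [v_0], [v_1], [v_2], [v_3], [v_4], [v_5], [v_6]
  1-simplices (18): (18 of them)
  2-simplices (12): (12 of them)

so the chain groups are C_0 ≅ Z^7, C_1 ≅ Z^18, C_2 ≅ Z^12.

∂_1: C_1 → C_0 sends each edge [p,q] (with p < q) to q − p. For instance
  ∂[v_4,v_5] = [v_5] − [v_4].
As a 7×18 matrix over Z this has rank 6, with invariant factors (1,1,1,1,1,1).

Boundary ∂_2: C_2 → C_1 sends each 2-simplex [p,q,r] to [q,r] − [p,r] + [p,q]. For instance
  ∂[v_0,v_1,v_2] = [v_1,v_2] − [v_0,v_2] + [v_0,v_1],
  ∂[v_3,v_5,v_6] = [v_5,v_6] − [v_3,v_6] + [v_3,v_5].
The resulting 18×12 matrix has rank 12, and its Smith normal form has invariant factors (1,1,1,1,1,1,1,1,1,1,1,2).

From H_k ≅ ker(∂_k) / im(∂_{k+1}) we obtain:

  H_0: rank C_0 − rank ∂_1 = 7 − 6 = 1, and the invariant factors of ∂_1 are all 1, so H_0 ≅ Z.
  H_1: rank ker ∂_1 − rank ∂_2 = (18 − 6) − 12 = 0, and ∂_2 has invariant factor 2 > 1, so H_1 ≅ Z/2.
  H_2: rank ker ∂_2 − rank ∂_3 = (12 − 12) − 0 = 0, and there is no ∂_3, so H_2 ≅ 0.

(K is a triangulation of the real projective plane RP^2.)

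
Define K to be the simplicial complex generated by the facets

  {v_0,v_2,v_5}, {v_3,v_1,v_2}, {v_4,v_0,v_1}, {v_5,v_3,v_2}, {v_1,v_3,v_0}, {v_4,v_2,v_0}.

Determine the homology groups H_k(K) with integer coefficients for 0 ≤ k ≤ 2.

H_0 ≅ Z,  H_1 ≅ Z,  H_2 = 0.

We work with the vertex ordering v_0 < v_1 < v_2 < v_3 < v_4 < v_5. The simplices of K, each written with vertices in increasing order, are:

  0-simplices (6): [v_0], [v_1], [v_2], [v_3], [v_4], [v_5]
  1-simplices (12): [v_0,v_1], [v_0,v_2], [v_0,v_3], [v_0,v_4], [v_0,v_5], [v_1,v_2], [v_1,v_3], [v_1,v_4], [v_2,v_3], [v_2,v_4], [v_2,v_5], [v_3,v_5]
  2-simplices (6): [v_0,v_1,v_3], [v_0,v_1,v_4], [v_0,v_2,v_4], [v_0,v_2,v_5], [v_1,v_2,v_3], [v_2,v_3,v_5]

so the chain groups are C_0 ≅ Z^6, C_1 ≅ Z^12, C_2 ≅ Z^6.

∂_1: C_1 → C_0 sends each edge [p,q] (with p < q) to q − p.
As a 6×12 matrix over Z this has rank 5, with invariant factors (1,1,1,1,1).

∂_2: C_2 → C_1 acts by ∂[p,q,r] = [q,r] − [p,r] + [p,q]. For instance
  ∂[v_2,v_3,v_5] = [v_3,v_5] − [v_2,v_5] + [v_2,v_3],
  ∂[v_0,v_1,v_3] = [v_1,v_3] − [v_0,v_3] + [v_0,v_1].
The 12×6 boundary matrix has rank 6 and Smith normal form diag(1,1,1,1,1,1).

Computing H_k = (kernel of ∂_k) / (image of ∂_{k+1}):

  H_0: rank C_0 − rank ∂_1 = 6 − 5 = 1, and the invariant factors of ∂_1 are all 1, so H_0 = Z.
  H_1: rank ker ∂_1 − rank ∂_2 = (12 − 5) − 6 = 1, and the invariant factors of ∂_2 are all 1, so H_1 = Z.
  H_2: rank ker ∂_2 − rank ∂_3 = (6 − 6) − 0 = 0, and there is no ∂_3, so H_2 = 0.

As a check, the Euler characteristic is 6 − 12 + 6 = 0, which agrees with 1 − 1 + 0 = 0.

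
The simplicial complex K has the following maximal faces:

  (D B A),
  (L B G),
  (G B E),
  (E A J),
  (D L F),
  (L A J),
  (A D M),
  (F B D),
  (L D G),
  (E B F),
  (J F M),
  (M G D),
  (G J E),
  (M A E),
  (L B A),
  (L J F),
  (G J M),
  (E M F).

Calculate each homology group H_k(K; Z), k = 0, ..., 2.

H_0 = Z,  H_1 = Z ⊕ Z/2Z,  H_2 = 0.

We work with the vertex ordering A < B < D < E < F < G < J < L < M. The simplices of K, each written with vertices in increasing order, are:

  0-simplices (9): A, B, D, E, F, G, J, L, M
  1-simplices (27): AB, AD, AE, AJ, AL, AM, BD, BE, BF, BG, BL, DF, DG, DL, DM, EF, EG, EJ, EM, FJ, FL, FM, GJ, GL, GM, JL, JM
  2-simplices (18): ABD, ABL, ADM, AEJ, AEM, AJL, BDF, BEF, BEG, BGL, DFL, DGL, DGM, EFM, EGJ, FJL, FJM, GJM

giving chain groups C_0 ≅ Z^9, C_1 ≅ Z^27, C_2 ≅ Z^18.

The boundary map ∂_1: C_1 → C_0 maps an edge to its endpoints' difference, ∂[p,q] = q − p. For instance
  ∂EF = F − E.
As a 9×27 matrix over Z this has rank 8, with invariant factors (1,1,1,1,1,1,1,1).

∂_2: C_2 → C_1 sends each 2-simplex [p,q,r] to [q,r] − [p,r] + [p,q]. For instance
  ∂DGM = GM − DM + DG,
  ∂AEJ = EJ − AJ + AE.
The resulting 27×18 matrix has rank 18, and its Smith normal form has invariant factors (1,1,1,1,1,1,1,1,1,1,1,1,1,1,1,1,1,2).

Computing H_k = (kernel of ∂_k) / (image of ∂_{k+1}):

  H_0: rank C_0 − rank ∂_1 = 9 − 8 = 1, and the invariant factors of ∂_1 are all 1, so H_0 ≅ Z.
  H_1: rank ker ∂_1 − rank ∂_2 = (27 − 8) − 18 = 1, and ∂_2 has invariant factor 2 > 1, so H_1 ≅ Z ⊕ Z/2Z.
  H_2: rank ker ∂_2 − rank ∂_3 = (18 − 18) − 0 = 0, and there is no ∂_3, so H_2 ≅ 0.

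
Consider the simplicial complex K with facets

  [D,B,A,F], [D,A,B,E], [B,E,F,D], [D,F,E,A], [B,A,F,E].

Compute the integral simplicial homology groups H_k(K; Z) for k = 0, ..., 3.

H_0 ≅ Z,  H_1 = 0,  H_2 = 0,  H_3 ≅ Z.

We work with the vertex ordering A < B < D < E < F. The simplices of K, each written with vertices in increasing order, are:

  0-simplices (5): A, B, D, E, F
  1-simplices (10): AB, AD, AE, AF, BD, BE, BF, DE, DF, EF
  2-simplices (10): ABD, ABE, ABF, ADE, ADF, AEF, BDE, BDF, BEF, DEF
  3-simplices (5): ABDE, ABDF, ABEF, ADEF, BDEF

so the chain groups are C_0 ≅ Z^5, C_1 ≅ Z^10, C_2 ≅ Z^10, C_3 ≅ Z^5.

Boundary ∂_1: C_1 → C_0 maps an edge to its endpoints' difference, ∂[p,q] = q − p. For instance
  ∂BD = D − B.
The resulting 5×10 matrix has rank 4, and its Smith normal form has invariant factors (1,1,1,1).

The boundary map ∂_2: C_2 → C_1 maps a triangle to the signed sum of its edges. For instance
  ∂BDF = DF − BF + BD,
  ∂AEF = EF − AF + AE.
This gives a 10×10 integer matrix of rank 6; reducing to Smith normal form yields diagonal entries (1,1,1,1,1,1).

Boundary ∂_3: C_3 → C_2 sends each 3-simplex σ to the alternating sum Σ_i (−1)^i (σ with its i-th vertex removed). For instance
  ∂ABEF = BEF − AEF + ABF − ABE,
  ∂ABDF = BDF − ADF + ABF − ABD.
The 10×5 boundary matrix has rank 4 and Smith normal form diag(1,1,1,1).

Computing H_k = (kernel of ∂_k) / (image of ∂_{k+1}):

  H_0: rank C_0 − rank ∂_1 = 5 − 4 = 1, and the invariant factors of ∂_1 are all 1, so H_0 = Z.
  H_1: rank ker ∂_1 − rank ∂_2 = (10 − 4) − 6 = 0, and the invariant factors of ∂_2 are all 1, so H_1 = 0.
  H_2: rank ker ∂_2 − rank ∂_3 = (10 − 6) − 4 = 0, and the invariant factors of ∂_3 are all 1, so H_2 = 0.
  H_3: rank ker ∂_3 − rank ∂_4 = (5 − 4) − 0 = 1, and there is no ∂_4, so H_3 = Z.

As a check, the Euler characteristic is 5 − 10 + 10 − 5 = 0, which agrees with 1 − 0 + 0 − 1 = 0.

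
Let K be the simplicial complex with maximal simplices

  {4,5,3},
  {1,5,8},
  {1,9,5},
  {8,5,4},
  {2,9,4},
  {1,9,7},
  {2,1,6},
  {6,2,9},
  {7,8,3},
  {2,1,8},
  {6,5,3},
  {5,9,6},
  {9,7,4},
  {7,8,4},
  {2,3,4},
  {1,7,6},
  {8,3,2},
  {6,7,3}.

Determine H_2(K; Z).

H_2 ≅ 0.

We work with the vertex ordering 1 < 2 < 3 < 4 < 5 < 6 < 7 < 8 < 9. The simplices of K, each written with vertices in increasing order, are:

  0-simplices (9): [1], [2], [3], [4], [5], [6], [7], [8], [9]
  1-simplices (27): (27 of them)
  2-simplices (18): [1,2,6], [1,2,8], [1,5,8], [1,5,9], [1,6,7], [1,7,9], [2,3,4], [2,3,8], [2,4,9], [2,6,9], [3,4,5], [3,5,6], [3,6,7], [3,7,8], [4,5,8], [4,7,8], [4,7,9], [5,6,9]

Hence C_0 ≅ Z^9, C_1 ≅ Z^27, C_2 ≅ Z^18.

∂_1: C_1 → C_0 is given by ∂[p,q] = [q] − [p]. For instance
  ∂[1,7] = [7] − [1].
The 9×27 boundary matrix has rank 8 and Smith normal form diag(1,1,1,1,1,1,1,1).

∂_2: C_2 → C_1 sends each 2-simplex [p,q,r] to [q,r] − [p,r] + [p,q]. For instance
  ∂[2,4,9] = [4,9] − [2,9] + [2,4],
  ∂[2,3,4] = [3,4] − [2,4] + [2,3].
This gives a 27×18 integer matrix of rank 18; reducing to Smith normal form yields diagonal entries (1,1,1,1,1,1,1,1,1,1,1,1,1,1,1,1,1,2).

Now H_k = ker ∂_k / im ∂_{k+1}, so:

  H_2: rank ker ∂_2 − rank ∂_3 = (18 − 18) − 0 = 0, and there is no ∂_3, so H_2 ≅ 0.

(K is a triangulation of the Klein bottle.)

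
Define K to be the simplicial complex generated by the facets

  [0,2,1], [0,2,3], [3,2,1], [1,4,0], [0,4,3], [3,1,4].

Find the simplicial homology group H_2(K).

Fix the vertex order 0 < 1 < 2 < 3 < 4 and write every simplex with vertices in increasing order. Then dim K = 2 and the simplices of K are:

  0-simplices (5): [0], [1], [2], [3], [4]
  1-simplices (9): [0,1], [0,2], [0,3], [0,4], [1,2], [1,3], [1,4], [2,3], [3,4]
  2-simplices (6): [0,1,2], [0,1,4], [0,2,3], [0,3,4], [1,2,3], [1,3,4]

giving chain groups C_0 ≅ Z^5, C_1 ≅ Z^9, C_2 ≅ Z^6.

∂_1: C_1 → C_0 maps an edge to its endpoints' difference, ∂[p,q] = q − p.
The 5×9 boundary matrix has rank 4 and Smith normal form diag(1,1,1,1).

∂_2: C_2 → C_1 sends each 2-simplex [p,q,r] to [q,r] − [p,r] + [p,q]. For instance
  ∂[1,2,3] = [2,3] − [1,3] + [1,2],
  ∂[1,3,4] = [3,4] − [1,4] + [1,3].
This gives a 9×6 integer matrix of rank 5; reducing to Smith normal form yields diagonal entries (1,1,1,1,1).

Computing H_k = (kernel of ∂_k) / (image of ∂_{k+1}):

  H_2: rank ker ∂_2 − rank ∂_3 = (6 − 5) − 0 = 1, and there is no ∂_3, so H_2 ≅ Z.

(K is a triangulation of the 2-sphere S^2.)

H_2 = Z.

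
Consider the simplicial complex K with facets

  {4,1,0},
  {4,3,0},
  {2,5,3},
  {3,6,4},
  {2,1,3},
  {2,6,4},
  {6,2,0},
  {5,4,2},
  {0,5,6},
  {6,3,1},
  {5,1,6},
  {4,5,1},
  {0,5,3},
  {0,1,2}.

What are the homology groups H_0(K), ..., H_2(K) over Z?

Order the vertices as 0 < 1 < 2 < 3 < 4 < 5 < 6. Listing each simplex with vertices in this order, K has dimension 2 with simplices:

  0-simplices (7): [0], [1], [2], [3], [4], [5], [6]
  1-simplices (21): [0,1], [0,2], [0,3], [0,4], [0,5], [0,6], [1,2], [1,3], [1,4], [1,5], [1,6], [2,3], [2,4], [2,5], [2,6], [3,4], [3,5], [3,6], [4,5], [4,6], [5,6]
  2-simplices (14): [0,1,2], [0,1,4], [0,2,6], [0,3,4], [0,3,5], [0,5,6], [1,2,3], [1,3,6], [1,4,5], [1,5,6], [2,3,5], [2,4,5], [2,4,6], [3,4,6]

so the chain groups are C_0 ≅ Z^7, C_1 ≅ Z^21, C_2 ≅ Z^14.

The boundary map ∂_1: C_1 → C_0 maps an edge to its endpoints' difference, ∂[p,q] = q − p. For instance
  ∂[0,4] = [4] − [0].
The resulting 7×21 matrix has rank 6, and its Smith normal form has invariant factors (1,1,1,1,1,1).

Boundary ∂_2: C_2 → C_1 acts by ∂[p,q,r] = [q,r] − [p,r] + [p,q]. For instance
  ∂[0,1,2] = [1,2] − [0,2] + [0,1],
  ∂[0,3,5] = [3,5] − [0,5] + [0,3].
The 21×14 boundary matrix has rank 13 and Smith normal form diag(1,1,1,1,1,1,1,1,1,1,1,1,1).

From H_k ≅ ker(∂_k) / im(∂_{k+1}) we obtain:

  H_0: rank C_0 − rank ∂_1 = 7 − 6 = 1, and the invariant factors of ∂_1 are all 1, so H_0 ≅ Z.
  H_1: rank ker ∂_1 − rank ∂_2 = (21 − 6) − 13 = 2, and the invariant factors of ∂_2 are all 1, so H_1 ≅ Z^2.
  H_2: rank ker ∂_2 − rank ∂_3 = (14 − 13) − 0 = 1, and there is no ∂_3, so H_2 ≅ Z.

H_0 = Z,  H_1 = Z^2,  H_2 = Z.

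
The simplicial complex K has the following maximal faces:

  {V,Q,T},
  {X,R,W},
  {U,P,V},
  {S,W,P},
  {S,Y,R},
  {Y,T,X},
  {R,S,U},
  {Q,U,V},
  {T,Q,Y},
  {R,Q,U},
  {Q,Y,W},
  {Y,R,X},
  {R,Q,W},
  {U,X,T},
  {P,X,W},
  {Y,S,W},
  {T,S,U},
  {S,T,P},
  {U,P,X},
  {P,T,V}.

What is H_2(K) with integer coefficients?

Take the total order P < Q < R < S < T < U < V < W < X < Y on the vertex set. Then K (dimension 2) consists of the simplices:

  0-simplices (10): P, Q, R, S, T, U, V, W, X, Y
  1-simplices (30): PS, PT, PU, PV, PW, PX, QR, QT, QU, QV, QW, QY, RS, RU, RW, RX, RY, ST, SU, SW, SY, TU, TV, TX, TY, UV, UX, WX, WY, XY
  2-simplices (20): PST, PSW, PTV, PUV, PUX, PWX, QRU, QRW, QTV, QTY, QUV, QWY, RSU, RSY, RWX, RXY, STU, SWY, TUX, TXY

Hence C_0 ≅ Z^10, C_1 ≅ Z^30, C_2 ≅ Z^20.

The boundary map ∂_1: C_1 → C_0 is given by ∂[p,q] = [q] − [p]. For instance
  ∂QT = T − Q.
As a 10×30 matrix over Z this has rank 9, with invariant factors (1,1,1,1,1,1,1,1,1).

The boundary map ∂_2: C_2 → C_1 acts by ∂[p,q,r] = [q,r] − [p,r] + [p,q]. For instance
  ∂QTV = TV − QV + QT,
  ∂PWX = WX − PX + PW.
This gives a 30×20 integer matrix of rank 20; reducing to Smith normal form yields diagonal entries (1,1,1,1,1,1,1,1,1,1,1,1,1,1,1,1,1,1,1,2).

Reading off H_k = ker ∂_k / im ∂_{k+1}:

  H_2: rank ker ∂_2 − rank ∂_3 = (20 − 20) − 0 = 0, and there is no ∂_3, so H_2 = 0.

H_2 = 0.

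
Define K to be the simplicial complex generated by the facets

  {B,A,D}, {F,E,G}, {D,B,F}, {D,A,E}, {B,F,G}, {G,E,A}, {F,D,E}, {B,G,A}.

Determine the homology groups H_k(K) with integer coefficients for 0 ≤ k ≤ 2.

H_0 ≅ Z,  H_1 = 0,  H_2 ≅ Z.

We work with the vertex ordering A < B < D < E < F < G. The simplices of K, each written with vertices in increasing order, are:

  0-simplices (6): A, B, D, E, F, G
  1-simplices (12): AB, AD, AE, AG, BD, BF, BG, DE, DF, EF, EG, FG
  2-simplices (8): ABD, ABG, ADE, AEG, BDF, BFG, DEF, EFG

Hence C_0 ≅ Z^6, C_1 ≅ Z^12, C_2 ≅ Z^8.

The boundary map ∂_1: C_1 → C_0 is given by ∂[p,q] = [q] − [p]. For instance
  ∂AG = G − A.
The 6×12 boundary matrix has rank 5 and Smith normal form diag(1,1,1,1,1).

The boundary map ∂_2: C_2 → C_1 maps a triangle to the signed sum of its edges. For instance
  ∂ADE = DE − AE + AD,
  ∂ABD = BD − AD + AB.
This gives a 12×8 integer matrix of rank 7; reducing to Smith normal form yields diagonal entries (1,1,1,1,1,1,1).

Now H_k = ker ∂_k / im ∂_{k+1}, so:

  H_0: rank C_0 − rank ∂_1 = 6 − 5 = 1, and the invariant factors of ∂_1 are all 1, so H_0 ≅ Z.
  H_1: rank ker ∂_1 − rank ∂_2 = (12 − 5) − 7 = 0, and the invariant factors of ∂_2 are all 1, so H_1 ≅ 0.
  H_2: rank ker ∂_2 − rank ∂_3 = (8 − 7) − 0 = 1, and there is no ∂_3, so H_2 ≅ Z.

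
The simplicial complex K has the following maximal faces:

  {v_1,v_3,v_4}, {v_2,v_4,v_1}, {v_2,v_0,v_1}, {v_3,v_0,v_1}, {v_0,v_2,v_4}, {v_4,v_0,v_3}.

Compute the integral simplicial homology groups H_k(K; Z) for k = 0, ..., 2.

Take the total order v_0 < v_1 < v_2 < v_3 < v_4 on the vertex set. Then K (dimension 2) consists of the simplices:

  0-simplices (5): [v_0], [v_1], [v_2], [v_3], [v_4]
  1-simplices (9): [v_0,v_1], [v_0,v_2], [v_0,v_3], [v_0,v_4], [v_1,v_2], [v_1,v_3], [v_1,v_4], [v_2,v_4], [v_3,v_4]
  2-simplices (6): [v_0,v_1,v_2], [v_0,v_1,v_3], [v_0,v_2,v_4], [v_0,v_3,v_4], [v_1,v_2,v_4], [v_1,v_3,v_4]

so the chain groups are C_0 ≅ Z^5, C_1 ≅ Z^9, C_2 ≅ Z^6.

Boundary ∂_1: C_1 → C_0 sends each edge [p,q] (with p < q) to q − p. For instance
  ∂[v_2,v_4] = [v_4] − [v_2].
The 5×9 boundary matrix has rank 4 and Smith normal form diag(1,1,1,1).

Boundary ∂_2: C_2 → C_1 acts by ∂[p,q,r] = [q,r] − [p,r] + [p,q]. For instance
  ∂[v_1,v_3,v_4] = [v_3,v_4] − [v_1,v_4] + [v_1,v_3],
  ∂[v_0,v_2,v_4] = [v_2,v_4] − [v_0,v_4] + [v_0,v_2].
This gives a 9×6 integer matrix of rank 5; reducing to Smith normal form yields diagonal entries (1,1,1,1,1).

Reading off H_k = ker ∂_k / im ∂_{k+1}:

  H_0: rank C_0 − rank ∂_1 = 5 − 4 = 1, and the invariant factors of ∂_1 are all 1, so H_0 = Z.
  H_1: rank ker ∂_1 − rank ∂_2 = (9 − 4) − 5 = 0, and the invariant factors of ∂_2 are all 1, so H_1 = 0.
  H_2: rank ker ∂_2 − rank ∂_3 = (6 − 5) − 0 = 1, and there is no ∂_3, so H_2 = Z.

As a check, the Euler characteristic is 5 − 9 + 6 = 2, which agrees with 1 − 0 + 1 = 2.

H_0 = Z,  H_1 = 0,  H_2 = Z.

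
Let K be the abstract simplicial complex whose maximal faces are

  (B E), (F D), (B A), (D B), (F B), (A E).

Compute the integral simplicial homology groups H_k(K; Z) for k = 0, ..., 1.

We work with the vertex ordering A < B < D < E < F. The simplices of K, each written with vertices in increasing order, are:

  0-simplices (5): A, B, D, E, F
  1-simplices (6): AB, AE, BD, BE, BF, DF

so the chain groups are C_0 ≅ Z^5, C_1 ≅ Z^6.

The boundary map ∂_1: C_1 → C_0 sends each edge [p,q] (with p < q) to q − p.
This gives a 5×6 integer matrix of rank 4; reducing to Smith normal form yields diagonal entries (1,1,1,1).

Computing H_k = (kernel of ∂_k) / (image of ∂_{k+1}):

  H_0: rank C_0 − rank ∂_1 = 5 − 4 = 1, and the invariant factors of ∂_1 are all 1, so H_0 ≅ Z.
  H_1: rank ker ∂_1 − rank ∂_2 = (6 − 4) − 0 = 2, and there is no ∂_2, so H_1 ≅ Z^2.

(K is a triangulation of a wedge of 2 circles.)

H_0 = Z,  H_1 = Z^2.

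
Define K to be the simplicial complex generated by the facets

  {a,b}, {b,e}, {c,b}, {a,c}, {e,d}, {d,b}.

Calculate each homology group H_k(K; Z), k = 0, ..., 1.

H_0 ≅ Z,  H_1 ≅ Z^2.

Take the total order a < b < c < d < e on the vertex set. Then K (dimension 1) consists of the simplices:

  0-simplices (5): a, b, c, d, e
  1-simplices (6): ab, ac, bc, bd, be, de

giving chain groups C_0 ≅ Z^5, C_1 ≅ Z^6.

Boundary ∂_1: C_1 → C_0 is given by ∂[p,q] = [q] − [p]. For instance
  ∂de = e − d.
The 5×6 boundary matrix has rank 4 and Smith normal form diag(1,1,1,1).

From H_k ≅ ker(∂_k) / im(∂_{k+1}) we obtain:

  H_0: rank C_0 − rank ∂_1 = 5 − 4 = 1, and the invariant factors of ∂_1 are all 1, so H_0 = Z.
  H_1: rank ker ∂_1 − rank ∂_2 = (6 − 4) − 0 = 2, and there is no ∂_2, so H_1 = Z^2.

As a check, the Euler characteristic is 5 − 6 = -1, which agrees with 1 − 2 = -1.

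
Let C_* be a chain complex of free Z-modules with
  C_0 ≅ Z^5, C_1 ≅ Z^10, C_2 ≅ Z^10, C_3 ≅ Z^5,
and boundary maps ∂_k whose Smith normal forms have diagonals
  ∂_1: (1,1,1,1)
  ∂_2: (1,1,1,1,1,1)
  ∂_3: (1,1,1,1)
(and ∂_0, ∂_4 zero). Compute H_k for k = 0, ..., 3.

H_0: b_0 = 5 − 0 − 4 = 1; torsion from ∂_1 factors > 1: none. So H_0 = Z.
H_1: b_1 = 10 − 4 − 6 = 0; torsion from ∂_2 factors > 1: none. So H_1 = 0.
H_2: b_2 = 10 − 6 − 4 = 0; torsion from ∂_3 factors > 1: none. So H_2 = 0.
H_3: b_3 = 5 − 4 − 0 = 1; torsion from ∂_4 factors > 1: none. So H_3 = Z.

H_0 = Z,  H_1 = 0,  H_2 = 0,  H_3 = Z.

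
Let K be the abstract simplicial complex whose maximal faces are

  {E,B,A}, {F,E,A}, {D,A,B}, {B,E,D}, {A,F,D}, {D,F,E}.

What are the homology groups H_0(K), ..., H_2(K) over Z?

We work with the vertex ordering A < B < D < E < F. The simplices of K, each written with vertices in increasing order, are:

  0-simplices (5): A, B, D, E, F
  1-simplices (9): AB, AD, AE, AF, BD, BE, DE, DF, EF
  2-simplices (6): ABD, ABE, ADF, AEF, BDE, DEF

Hence C_0 ≅ Z^5, C_1 ≅ Z^9, C_2 ≅ Z^6.

The boundary map ∂_1: C_1 → C_0 maps an edge to its endpoints' difference, ∂[p,q] = q − p.
This gives a 5×9 integer matrix of rank 4; reducing to Smith normal form yields diagonal entries (1,1,1,1).

Boundary ∂_2: C_2 → C_1 sends each 2-simplex [p,q,r] to [q,r] − [p,r] + [p,q]. For instance
  ∂DEF = EF − DF + DE,
  ∂BDE = DE − BE + BD.
This gives a 9×6 integer matrix of rank 5; reducing to Smith normal form yields diagonal entries (1,1,1,1,1).

From H_k ≅ ker(∂_k) / im(∂_{k+1}) we obtain:

  H_0: rank C_0 − rank ∂_1 = 5 − 4 = 1, and the invariant factors of ∂_1 are all 1, so H_0 ≅ Z.
  H_1: rank ker ∂_1 − rank ∂_2 = (9 − 4) − 5 = 0, and the invariant factors of ∂_2 are all 1, so H_1 ≅ 0.
  H_2: rank ker ∂_2 − rank ∂_3 = (6 − 5) − 0 = 1, and there is no ∂_3, so H_2 ≅ Z.

As a check, the Euler characteristic is 5 − 9 + 6 = 2, which agrees with 1 − 0 + 1 = 2.

H_0 = Z,  H_1 = 0,  H_2 = Z.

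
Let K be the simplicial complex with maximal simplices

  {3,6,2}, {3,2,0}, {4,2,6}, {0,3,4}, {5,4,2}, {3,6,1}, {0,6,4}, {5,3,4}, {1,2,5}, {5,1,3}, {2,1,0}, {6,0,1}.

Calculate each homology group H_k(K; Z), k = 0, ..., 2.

H_0 = Z,  H_1 = Z/2Z,  H_2 = 0.

Fix the vertex order 0 < 1 < 2 < 3 < 4 < 5 < 6 and write every simplex with vertices in increasing order. Then dim K = 2 and the simplices of K are:

  0-simplices (7): [0], [1], [2], [3], [4], [5], [6]
  1-simplices (18): [0,1], [0,2], [0,3], [0,4], [0,6], [1,2], [1,3], [1,5], [1,6], [2,3], [2,4], [2,5], [2,6], [3,4], [3,5], [3,6], [4,5], [4,6]
  2-simplices (12): [0,1,2], [0,1,6], [0,2,3], [0,3,4], [0,4,6], [1,2,5], [1,3,5], [1,3,6], [2,3,6], [2,4,5], [2,4,6], [3,4,5]

Hence C_0 ≅ Z^7, C_1 ≅ Z^18, C_2 ≅ Z^12.

Boundary ∂_1: C_1 → C_0 maps an edge to its endpoints' difference, ∂[p,q] = q − p. For instance
  ∂[0,6] = [6] − [0].
The 7×18 boundary matrix has rank 6 and Smith normal form diag(1,1,1,1,1,1).

∂_2: C_2 → C_1 maps a triangle to the signed sum of its edges. For instance
  ∂[1,3,6] = [3,6] − [1,6] + [1,3],
  ∂[0,2,3] = [2,3] − [0,3] + [0,2].
The 18×12 boundary matrix has rank 12 and Smith normal form diag(1,1,1,1,1,1,1,1,1,1,1,2).

Reading off H_k = ker ∂_k / im ∂_{k+1}:

  H_0: rank C_0 − rank ∂_1 = 7 − 6 = 1, and the invariant factors of ∂_1 are all 1, so H_0 = Z.
  H_1: rank ker ∂_1 − rank ∂_2 = (18 − 6) − 12 = 0, and ∂_2 has invariant factor 2 > 1, so H_1 = Z/2Z.
  H_2: rank ker ∂_2 − rank ∂_3 = (12 − 12) − 0 = 0, and there is no ∂_3, so H_2 = 0.

(K is a triangulation of the real projective plane RP^2.)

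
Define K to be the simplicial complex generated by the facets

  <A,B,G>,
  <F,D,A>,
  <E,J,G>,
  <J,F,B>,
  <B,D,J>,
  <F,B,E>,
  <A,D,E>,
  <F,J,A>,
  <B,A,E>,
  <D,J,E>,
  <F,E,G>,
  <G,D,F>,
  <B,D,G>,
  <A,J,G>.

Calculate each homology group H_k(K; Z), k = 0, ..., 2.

Fix the vertex order A < B < D < E < F < G < J and write every simplex with vertices in increasing order. Then dim K = 2 and the simplices of K are:

  0-simplices (7): A, B, D, E, F, G, J
  1-simplices (21): AB, AD, AE, AF, AG, AJ, BD, BE, BF, BG, BJ, DE, DF, DG, DJ, EF, EG, EJ, FG, FJ, GJ
  2-simplices (14): ABE, ABG, ADE, ADF, AFJ, AGJ, BDG, BDJ, BEF, BFJ, DEJ, DFG, EFG, EGJ

giving chain groups C_0 ≅ Z^7, C_1 ≅ Z^21, C_2 ≅ Z^14.

The boundary map ∂_1: C_1 → C_0 maps an edge to its endpoints' difference, ∂[p,q] = q − p. For instance
  ∂AD = D − A.
The resulting 7×21 matrix has rank 6, and its Smith normal form has invariant factors (1,1,1,1,1,1).

The boundary map ∂_2: C_2 → C_1 acts by ∂[p,q,r] = [q,r] − [p,r] + [p,q]. For instance
  ∂ABE = BE − AE + AB,
  ∂BEF = EF − BF + BE.
The 21×14 boundary matrix has rank 13 and Smith normal form diag(1,1,1,1,1,1,1,1,1,1,1,1,1).

Reading off H_k = ker ∂_k / im ∂_{k+1}:

  H_0: rank C_0 − rank ∂_1 = 7 − 6 = 1, and the invariant factors of ∂_1 are all 1, so H_0 ≅ Z.
  H_1: rank ker ∂_1 − rank ∂_2 = (21 − 6) − 13 = 2, and the invariant factors of ∂_2 are all 1, so H_1 ≅ Z^2.
  H_2: rank ker ∂_2 − rank ∂_3 = (14 − 13) − 0 = 1, and there is no ∂_3, so H_2 ≅ Z.

(K is a triangulation of the torus T^2.)

H_0 = Z,  H_1 = Z^2,  H_2 = Z.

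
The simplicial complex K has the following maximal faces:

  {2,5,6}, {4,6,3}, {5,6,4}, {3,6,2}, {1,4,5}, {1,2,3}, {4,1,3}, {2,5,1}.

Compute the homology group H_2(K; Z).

H_2 = Z.

K has 6 vertices, 12 edges, 8 triangles.
rank ∂_2 = 7, rank ∂_3 = 0 ⇒ b_2 = 8 − 7 − 0 = 1. So H_2 ≅ Z.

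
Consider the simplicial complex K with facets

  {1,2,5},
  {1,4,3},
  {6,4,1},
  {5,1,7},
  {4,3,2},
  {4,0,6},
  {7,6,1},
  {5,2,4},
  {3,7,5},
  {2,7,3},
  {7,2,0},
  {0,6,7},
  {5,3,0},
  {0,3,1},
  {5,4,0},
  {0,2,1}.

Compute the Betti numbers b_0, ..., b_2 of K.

b_0 = 1, b_1 = 2, b_2 = 1.

We work with the vertex ordering 0 < 1 < 2 < 3 < 4 < 5 < 6 < 7. The simplices of K, each written with vertices in increasing order, are:

  0-simplices (8): [0], [1], [2], [3], [4], [5], [6], [7]
  1-simplices (24): (24 of them)
  2-simplices (16): [0,1,2], [0,1,3], [0,2,7], [0,3,5], [0,4,5], [0,4,6], [0,6,7], [1,2,5], [1,3,4], [1,4,6], [1,5,7], [1,6,7], [2,3,4], [2,3,7], [2,4,5], [3,5,7]

so the chain groups are C_0 ≅ Z^8, C_1 ≅ Z^24, C_2 ≅ Z^16.

The boundary map ∂_1: C_1 → C_0 sends each edge [p,q] (with p < q) to q − p. For instance
  ∂[4,5] = [5] − [4].
The resulting 8×24 matrix has rank 7, and its Smith normal form has invariant factors (1,1,1,1,1,1,1).

The boundary map ∂_2: C_2 → C_1 sends each 2-simplex [p,q,r] to [q,r] − [p,r] + [p,q]. For instance
  ∂[0,1,3] = [1,3] − [0,3] + [0,1],
  ∂[0,4,5] = [4,5] − [0,5] + [0,4].
As a 24×16 matrix over Z this has rank 15, with invariant factors (1,1,1,1,1,1,1,1,1,1,1,1,1,1,1).

Computing H_k = (kernel of ∂_k) / (image of ∂_{k+1}):

  H_0: rank C_0 − rank ∂_1 = 8 − 7 = 1, and the invariant factors of ∂_1 are all 1, so H_0 = Z.
  H_1: rank ker ∂_1 − rank ∂_2 = (24 − 7) − 15 = 2, and the invariant factors of ∂_2 are all 1, so H_1 = Z^2.
  H_2: rank ker ∂_2 − rank ∂_3 = (16 − 15) − 0 = 1, and there is no ∂_3, so H_2 = Z.

Hence the Betti numbers are b_0 = 1, b_1 = 2, b_2 = 1.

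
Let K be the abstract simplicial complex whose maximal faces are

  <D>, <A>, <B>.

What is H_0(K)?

H_0 = Z^3.

Order the vertices as A < B < D. Listing each simplex with vertices in this order, K has dimension 0 with simplices:

  0-simplices (3): A, B, D

Hence C_0 ≅ Z^3.

Reading off H_k = ker ∂_k / im ∂_{k+1}:

  H_0: rank C_0 − rank ∂_1 = 3 − 0 = 3, and there is no ∂_1, so H_0 ≅ Z^3.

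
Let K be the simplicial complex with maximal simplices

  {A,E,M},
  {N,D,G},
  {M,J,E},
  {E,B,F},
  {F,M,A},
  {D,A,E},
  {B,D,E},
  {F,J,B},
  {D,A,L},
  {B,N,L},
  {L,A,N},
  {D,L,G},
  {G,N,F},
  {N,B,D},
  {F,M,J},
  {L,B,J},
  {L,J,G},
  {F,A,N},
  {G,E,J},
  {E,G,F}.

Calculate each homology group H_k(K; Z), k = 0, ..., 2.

Take the total order A < B < D < E < F < G < J < L < M < N on the vertex set. Then K (dimension 2) consists of the simplices:

  0-simplices (10): A, B, D, E, F, G, J, L, M, N
  1-simplices (30): AD, AE, AF, AL, AM, AN, BD, BE, BF, BJ, BL, BN, DE, DG, DL, DN, EF, EG, EJ, EM, FG, FJ, FM, FN, GJ, GL, GN, JL, JM, LN
  2-simplices (20): ADE, ADL, AEM, AFM, AFN, ALN, BDE, BDN, BEF, BFJ, BJL, BLN, DGL, DGN, EFG, EGJ, EJM, FGN, FJM, GJL

so the chain groups are C_0 ≅ Z^10, C_1 ≅ Z^30, C_2 ≅ Z^20.

The boundary map ∂_1: C_1 → C_0 maps an edge to its endpoints' difference, ∂[p,q] = q − p. For instance
  ∂AL = L − A.
This gives a 10×30 integer matrix of rank 9; reducing to Smith normal form yields diagonal entries (1,1,1,1,1,1,1,1,1).

∂_2: C_2 → C_1 sends each 2-simplex [p,q,r] to [q,r] − [p,r] + [p,q]. For instance
  ∂EFG = FG − EG + EF,
  ∂BDE = DE − BE + BD.
The 30×20 boundary matrix has rank 20 and Smith normal form diag(1,1,1,1,1,1,1,1,1,1,1,1,1,1,1,1,1,1,1,2).

Reading off H_k = ker ∂_k / im ∂_{k+1}:

  H_0: rank C_0 − rank ∂_1 = 10 − 9 = 1, and the invariant factors of ∂_1 are all 1, so H_0 ≅ Z.
  H_1: rank ker ∂_1 − rank ∂_2 = (30 − 9) − 20 = 1, and ∂_2 has invariant factor 2 > 1, so H_1 ≅ Z ⊕ Z/2.
  H_2: rank ker ∂_2 − rank ∂_3 = (20 − 20) − 0 = 0, and there is no ∂_3, so H_2 ≅ 0.

H_0 = Z,  H_1 = Z ⊕ Z/2,  H_2 = 0.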